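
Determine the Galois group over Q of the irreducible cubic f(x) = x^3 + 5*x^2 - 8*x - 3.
Gal(K/Q) = S_3 (symmetric group of order 6)

Compute the discriminant of x^3 + (5)*x^2 + (-8)*x + (-3): Δ = 7065. Since Δ is not a rational square, the Galois group is not contained in A_3; it must be the full S_3 (irreducibility of the cubic rules out anything smaller).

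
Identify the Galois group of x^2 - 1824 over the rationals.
Gal(K/Q) = Z/2Z (cyclic of order 2)

x^2 - 1824 is irreducible over Q since 1824 is not a rational square. The splitting field Q(sqrt(1824)) has degree 2 over Q, and its unique nontrivial automorphism is sqrt(1824) ↦ -sqrt(1824). Hence Gal(Q(sqrt(1824))/Q) = Z/2Z.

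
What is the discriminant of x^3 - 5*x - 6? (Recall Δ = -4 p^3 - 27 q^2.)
Δ = -472

For a depressed cubic x^3 + p x + q the discriminant is Δ = -4 p^3 - 27 q^2 = -4*(-5)^3 - 27*(-6)^2 = 500 - 972 = -472.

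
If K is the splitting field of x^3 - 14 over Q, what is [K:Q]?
[K:Q] = 6

x^3 - 14 has one real root r = 14^(1/3) and two complex roots r*zeta_3, r*zeta_3^2 where zeta_3 = e^(2*pi*i/3). The splitting field is Q(r, zeta_3). [Q(r):Q] = 3 and [Q(zeta_3):Q] = 2 with gcd = 1, so [Q(r, zeta_3):Q] = 3 * 2 = 6.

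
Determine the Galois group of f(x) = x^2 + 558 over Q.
Gal(K/Q) = Z/2Z (cyclic of order 2)

x^2 + 558 is irreducible over Q since -558 is not a rational square. The splitting field Q(sqrt(-558)) has degree 2 over Q, and its unique nontrivial automorphism is sqrt(-558) ↦ -sqrt(-558). Hence Gal(Q(sqrt(-558))/Q) = Z/2Z.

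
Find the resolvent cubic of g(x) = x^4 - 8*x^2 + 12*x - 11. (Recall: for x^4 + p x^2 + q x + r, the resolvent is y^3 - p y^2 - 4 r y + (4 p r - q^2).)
h(y) = y^3 + 8*y^2 + 44*y + 208

Identify coefficients: p = -8, q = 12, r = -11.
Plug into h(y) = y^3 - p y^2 - 4 r y + (4 p r - q^2):
  h(y) = y^3 - (-8) y^2 - 4*(-11) y + (4*(-8)*(-11) - (12)^2)
       = y^3 + (8) y^2 + (44) y + (208).
Simplifying: h(y) = y^3 + 8*y^2 + 44*y + 208.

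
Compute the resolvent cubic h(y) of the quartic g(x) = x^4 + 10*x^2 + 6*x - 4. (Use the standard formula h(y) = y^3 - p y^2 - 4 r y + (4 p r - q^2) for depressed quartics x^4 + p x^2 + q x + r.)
h(y) = y^3 - 10*y^2 + 16*y - 196

Identify coefficients: p = 10, q = 6, r = -4.
Plug into h(y) = y^3 - p y^2 - 4 r y + (4 p r - q^2):
  h(y) = y^3 - (10) y^2 - 4*(-4) y + (4*(10)*(-4) - (6)^2)
       = y^3 + (-10) y^2 + (16) y + (-196).
Simplifying: h(y) = y^3 - 10*y^2 + 16*y - 196.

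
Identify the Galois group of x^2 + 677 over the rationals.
Gal(K/Q) = Z/2Z (cyclic of order 2)

x^2 + 677 is irreducible over Q since -677 is not a rational square. The splitting field Q(sqrt(-677)) has degree 2 over Q, and its unique nontrivial automorphism is sqrt(-677) ↦ -sqrt(-677). Hence Gal(Q(sqrt(-677))/Q) = Z/2Z.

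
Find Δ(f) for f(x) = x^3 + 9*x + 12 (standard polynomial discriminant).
Δ = -6804

For a depressed cubic x^3 + p x + q the discriminant is Δ = -4 p^3 - 27 q^2 = -4*(9)^3 - 27*(12)^2 = -2916 - 3888 = -6804.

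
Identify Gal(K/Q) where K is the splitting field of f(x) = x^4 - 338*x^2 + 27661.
Gal(K/Q) = V_4 (Klein four-group, Z/2Z × Z/2Z)

f factors as (x^2 - 199)(x^2 - 139), so the splitting field is K = Q(sqrt(199), sqrt(139)). The elements 199, 139, 27661 are all non-squares in Q, so sqrt(199) and sqrt(139) generate independent quadratic extensions. Thus [K:Q] = 4 and Gal(K/Q) is generated by the two order-2 automorphisms sqrt(199) ↦ -sqrt(199) and sqrt(139) ↦ -sqrt(139), giving V_4.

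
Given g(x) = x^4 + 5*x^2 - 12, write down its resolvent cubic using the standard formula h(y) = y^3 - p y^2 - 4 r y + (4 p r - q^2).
h(y) = y^3 - 5*y^2 + 48*y - 240

Identify coefficients: p = 5, q = 0, r = -12.
Plug into h(y) = y^3 - p y^2 - 4 r y + (4 p r - q^2):
  h(y) = y^3 - (5) y^2 - 4*(-12) y + (4*(5)*(-12) - (0)^2)
       = y^3 + (-5) y^2 + (48) y + (-240).
Simplifying: h(y) = y^3 - 5*y^2 + 48*y - 240.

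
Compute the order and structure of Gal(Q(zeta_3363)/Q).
|Gal(Q(zeta_3363)/Q)| = phi(3363) = 2088; group ≅ (Z/3363Z)^* ≅ Z/2Z × Z/18Z × Z/58Z

The n-th cyclotomic polynomial Φ_3363(x) is the minimal polynomial of zeta_3363 over Q and has degree phi(3363) = 2088. So Q(zeta_3363) is a degree-2088 Galois extension with Galois group (Z/3363Z)^*. By CRT, (Z/3363Z)^* ≅ (Z/3Z)^* × (Z/19Z)^* × (Z/59Z)^*. Each prime-power unit group is (Z/3Z)^* ≅ Z/2Z; (Z/19Z)^* ≅ Z/18Z; (Z/59Z)^* ≅ Z/58Z. Hence Gal(Q(zeta_3363)/Q) ≅ Z/2Z × Z/18Z × Z/58Z.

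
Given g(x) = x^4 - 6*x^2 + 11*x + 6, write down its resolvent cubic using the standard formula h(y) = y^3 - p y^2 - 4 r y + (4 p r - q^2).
h(y) = y^3 + 6*y^2 - 24*y - 265

Identify coefficients: p = -6, q = 11, r = 6.
Plug into h(y) = y^3 - p y^2 - 4 r y + (4 p r - q^2):
  h(y) = y^3 - (-6) y^2 - 4*(6) y + (4*(-6)*(6) - (11)^2)
       = y^3 + (6) y^2 + (-24) y + (-265).
Simplifying: h(y) = y^3 + 6*y^2 - 24*y - 265.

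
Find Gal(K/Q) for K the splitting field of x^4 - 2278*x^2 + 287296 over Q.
Gal(K/Q) = Z/2Z (cyclic of order 2)

f factors as (x^2 - 134)(x^2 - 2144), so the splitting field is K = Q(sqrt(134), sqrt(2144)). The squarefree part of 134 is 134 and the squarefree part of 2144 is also 134, so sqrt(134) and sqrt(2144) are both rational multiples of sqrt(134). Hence Q(sqrt(134)) = Q(sqrt(2144)) = Q(sqrt(134)), and the splitting field collapses to a single degree-2 extension with Galois group Z/2Z.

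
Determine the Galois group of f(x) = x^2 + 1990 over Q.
Gal(K/Q) = Z/2Z (cyclic of order 2)

x^2 + 1990 is irreducible over Q since -1990 is not a rational square. The splitting field Q(sqrt(-1990)) has degree 2 over Q, and its unique nontrivial automorphism is sqrt(-1990) ↦ -sqrt(-1990). Hence Gal(Q(sqrt(-1990))/Q) = Z/2Z.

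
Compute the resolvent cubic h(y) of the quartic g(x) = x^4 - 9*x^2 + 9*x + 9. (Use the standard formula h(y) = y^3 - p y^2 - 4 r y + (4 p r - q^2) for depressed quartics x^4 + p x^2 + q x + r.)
h(y) = y^3 + 9*y^2 - 36*y - 405

Identify coefficients: p = -9, q = 9, r = 9.
Plug into h(y) = y^3 - p y^2 - 4 r y + (4 p r - q^2):
  h(y) = y^3 - (-9) y^2 - 4*(9) y + (4*(-9)*(9) - (9)^2)
       = y^3 + (9) y^2 + (-36) y + (-405).
Simplifying: h(y) = y^3 + 9*y^2 - 36*y - 405.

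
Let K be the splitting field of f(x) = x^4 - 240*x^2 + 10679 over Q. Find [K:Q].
[K:Q] = 4

f factors as (x^2 - 181)(x^2 - 59); the splitting field is K = Q(sqrt(181), sqrt(59)). Since 181, 59, and 10679 are all non-squares in Q, the three subfields Q(sqrt(181)), Q(sqrt(59)), Q(sqrt(10679)) are distinct degree-2 extensions, so [K:Q] = 4 (Klein four Galois group).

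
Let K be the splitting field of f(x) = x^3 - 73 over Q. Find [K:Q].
[K:Q] = 6

x^3 - 73 has one real root r = 73^(1/3) and two complex roots r*zeta_3, r*zeta_3^2 where zeta_3 = e^(2*pi*i/3). The splitting field is Q(r, zeta_3). [Q(r):Q] = 3 and [Q(zeta_3):Q] = 2 with gcd = 1, so [Q(r, zeta_3):Q] = 3 * 2 = 6.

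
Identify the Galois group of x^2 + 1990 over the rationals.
Gal(K/Q) = Z/2Z (cyclic of order 2)

x^2 + 1990 is irreducible over Q since -1990 is not a rational square. The splitting field Q(sqrt(-1990)) has degree 2 over Q, and its unique nontrivial automorphism is sqrt(-1990) ↦ -sqrt(-1990). Hence Gal(Q(sqrt(-1990))/Q) = Z/2Z.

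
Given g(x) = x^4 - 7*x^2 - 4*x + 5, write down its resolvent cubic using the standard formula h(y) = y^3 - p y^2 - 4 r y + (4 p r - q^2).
h(y) = y^3 + 7*y^2 - 20*y - 156

Identify coefficients: p = -7, q = -4, r = 5.
Plug into h(y) = y^3 - p y^2 - 4 r y + (4 p r - q^2):
  h(y) = y^3 - (-7) y^2 - 4*(5) y + (4*(-7)*(5) - (-4)^2)
       = y^3 + (7) y^2 + (-20) y + (-156).
Simplifying: h(y) = y^3 + 7*y^2 - 20*y - 156.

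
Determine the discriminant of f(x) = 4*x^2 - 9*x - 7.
Δ = 193

For a quadratic a x^2 + b x + c the discriminant is Δ = b^2 - 4ac = (-9)^2 - 4*(4)*(-7) = 81 - (-112) = 193.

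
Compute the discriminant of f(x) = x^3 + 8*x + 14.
Δ = -7340

For a depressed cubic x^3 + p x + q the discriminant is Δ = -4 p^3 - 27 q^2 = -4*(8)^3 - 27*(14)^2 = -2048 - 5292 = -7340.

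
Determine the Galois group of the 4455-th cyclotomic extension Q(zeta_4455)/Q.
|Gal(Q(zeta_4455)/Q)| = phi(4455) = 2160; group ≅ (Z/4455Z)^* ≅ Z/4Z × Z/10Z × Z/54Z

The n-th cyclotomic polynomial Φ_4455(x) is the minimal polynomial of zeta_4455 over Q and has degree phi(4455) = 2160. So Q(zeta_4455) is a degree-2160 Galois extension with Galois group (Z/4455Z)^*. By CRT, (Z/4455Z)^* ≅ (Z/81Z)^* × (Z/5Z)^* × (Z/11Z)^*. Each prime-power unit group is (Z/81Z)^* ≅ Z/54Z; (Z/5Z)^* ≅ Z/4Z; (Z/11Z)^* ≅ Z/10Z. Hence Gal(Q(zeta_4455)/Q) ≅ Z/4Z × Z/10Z × Z/54Z.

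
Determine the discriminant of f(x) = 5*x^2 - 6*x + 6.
Δ = -84

For a quadratic a x^2 + b x + c the discriminant is Δ = b^2 - 4ac = (-6)^2 - 4*(5)*(6) = 36 - (120) = -84.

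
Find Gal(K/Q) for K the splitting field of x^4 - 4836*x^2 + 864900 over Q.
Gal(K/Q) = Z/2Z (cyclic of order 2)

f factors as (x^2 - 4650)(x^2 - 186), so the splitting field is K = Q(sqrt(4650), sqrt(186)). The squarefree part of 4650 is 186 and the squarefree part of 186 is also 186, so sqrt(4650) and sqrt(186) are both rational multiples of sqrt(186). Hence Q(sqrt(4650)) = Q(sqrt(186)) = Q(sqrt(186)), and the splitting field collapses to a single degree-2 extension with Galois group Z/2Z.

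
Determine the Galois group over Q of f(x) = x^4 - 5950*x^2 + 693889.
Gal(K/Q) = Z/2Z (cyclic of order 2)

f factors as (x^2 - 119)(x^2 - 5831), so the splitting field is K = Q(sqrt(119), sqrt(5831)). The squarefree part of 119 is 119 and the squarefree part of 5831 is also 119, so sqrt(119) and sqrt(5831) are both rational multiples of sqrt(119). Hence Q(sqrt(119)) = Q(sqrt(5831)) = Q(sqrt(119)), and the splitting field collapses to a single degree-2 extension with Galois group Z/2Z.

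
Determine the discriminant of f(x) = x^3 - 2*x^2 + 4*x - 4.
Δ = -176

For x^3 + a x^2 + b x + c the discriminant is Δ = 18 a b c - 4 a^3 c + a^2 b^2 - 4 b^3 - 27 c^2.
Plug a = -2, b = 4, c = -4:
  18*(-2)*(4)*(-4) - 4*(-2)^3*(-4) + (-2)^2*(4)^2 - 4*(4)^3 - 27*(-4)^2
  = 576 + (-128) + 64 + (-256) + (-432)
  = -176.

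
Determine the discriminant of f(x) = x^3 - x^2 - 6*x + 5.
Δ = 785

For x^3 + a x^2 + b x + c the discriminant is Δ = 18 a b c - 4 a^3 c + a^2 b^2 - 4 b^3 - 27 c^2.
Plug a = -1, b = -6, c = 5:
  18*(-1)*(-6)*(5) - 4*(-1)^3*(5) + (-1)^2*(-6)^2 - 4*(-6)^3 - 27*(5)^2
  = 540 + (20) + 36 + (864) + (-675)
  = 785.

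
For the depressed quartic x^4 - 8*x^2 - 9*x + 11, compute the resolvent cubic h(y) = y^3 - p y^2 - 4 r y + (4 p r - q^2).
h(y) = y^3 + 8*y^2 - 44*y - 433

Identify coefficients: p = -8, q = -9, r = 11.
Plug into h(y) = y^3 - p y^2 - 4 r y + (4 p r - q^2):
  h(y) = y^3 - (-8) y^2 - 4*(11) y + (4*(-8)*(11) - (-9)^2)
       = y^3 + (8) y^2 + (-44) y + (-433).
Simplifying: h(y) = y^3 + 8*y^2 - 44*y - 433.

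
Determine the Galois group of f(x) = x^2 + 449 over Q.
Gal(K/Q) = Z/2Z (cyclic of order 2)

x^2 + 449 is irreducible over Q since -449 is not a rational square. The splitting field Q(sqrt(-449)) has degree 2 over Q, and its unique nontrivial automorphism is sqrt(-449) ↦ -sqrt(-449). Hence Gal(Q(sqrt(-449))/Q) = Z/2Z.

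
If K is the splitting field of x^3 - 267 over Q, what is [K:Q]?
[K:Q] = 6

x^3 - 267 has one real root r = 267^(1/3) and two complex roots r*zeta_3, r*zeta_3^2 where zeta_3 = e^(2*pi*i/3). The splitting field is Q(r, zeta_3). [Q(r):Q] = 3 and [Q(zeta_3):Q] = 2 with gcd = 1, so [Q(r, zeta_3):Q] = 3 * 2 = 6.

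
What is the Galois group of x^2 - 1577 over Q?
Gal(K/Q) = Z/2Z (cyclic of order 2)

x^2 - 1577 is irreducible over Q since 1577 is not a rational square. The splitting field Q(sqrt(1577)) has degree 2 over Q, and its unique nontrivial automorphism is sqrt(1577) ↦ -sqrt(1577). Hence Gal(Q(sqrt(1577))/Q) = Z/2Z.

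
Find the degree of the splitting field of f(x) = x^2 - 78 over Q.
[K:Q] = 2

The polynomial x^2 - 78 is irreducible over Q since 78 is not a perfect square. Its splitting field is Q(sqrt(78)), which has degree 2 over Q.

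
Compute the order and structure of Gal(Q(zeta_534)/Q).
|Gal(Q(zeta_534)/Q)| = phi(534) = 176; group ≅ (Z/534Z)^* ≅ Z/2Z × Z/88Z

The n-th cyclotomic polynomial Φ_534(x) is the minimal polynomial of zeta_534 over Q and has degree phi(534) = 176. So Q(zeta_534) is a degree-176 Galois extension with Galois group (Z/534Z)^*. By CRT, (Z/534Z)^* ≅ (Z/2Z)^* × (Z/3Z)^* × (Z/89Z)^*. Each prime-power unit group is (Z/2Z)^* ≅ trivial group (order 1); (Z/3Z)^* ≅ Z/2Z; (Z/89Z)^* ≅ Z/88Z. Hence Gal(Q(zeta_534)/Q) ≅ Z/2Z × Z/88Z.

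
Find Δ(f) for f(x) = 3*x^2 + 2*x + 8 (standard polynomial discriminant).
Δ = -92

For a quadratic a x^2 + b x + c the discriminant is Δ = b^2 - 4ac = (2)^2 - 4*(3)*(8) = 4 - (96) = -92.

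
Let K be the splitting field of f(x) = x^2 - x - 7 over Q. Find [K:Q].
[K:Q] = 2

The discriminant of x^2 + (-1)*x + (-7) is b^2 - 4c = 1 - (-28) = 29. Since 29 is not a perfect square in Q, the polynomial is irreducible over Q. Its two roots generate a degree-2 extension, so [K:Q] = 2.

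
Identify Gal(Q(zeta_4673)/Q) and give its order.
|Gal(Q(zeta_4673)/Q)| = phi(4673) = 4672; group ≅ (Z/4673Z)^* ≅ Z/4672Z

The n-th cyclotomic polynomial Φ_4673(x) is the minimal polynomial of zeta_4673 over Q and has degree phi(4673) = 4672. So Q(zeta_4673) is a degree-4672 Galois extension with Galois group (Z/4673Z)^*. (Z/4673Z)^* is cyclic since 4673 is an odd prime power (or 4). Hence Gal(Q(zeta_4673)/Q) ≅ Z/4672Z.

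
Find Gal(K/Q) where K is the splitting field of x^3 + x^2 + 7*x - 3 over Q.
Gal(K/Q) = S_3 (symmetric group of order 6)

Compute the discriminant of x^3 + (1)*x^2 + (7)*x + (-3): Δ = -1932. Since Δ is not a rational square, the Galois group is not contained in A_3; it must be the full S_3 (irreducibility of the cubic rules out anything smaller).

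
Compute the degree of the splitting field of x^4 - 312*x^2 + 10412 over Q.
[K:Q] = 4

f factors as (x^2 - 38)(x^2 - 274); the splitting field is K = Q(sqrt(38), sqrt(274)). Since 38, 274, and 10412 are all non-squares in Q, the three subfields Q(sqrt(38)), Q(sqrt(274)), Q(sqrt(10412)) are distinct degree-2 extensions, so [K:Q] = 4 (Klein four Galois group).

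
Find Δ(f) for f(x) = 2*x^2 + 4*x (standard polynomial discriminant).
Δ = 16

For a quadratic a x^2 + b x + c the discriminant is Δ = b^2 - 4ac = (4)^2 - 4*(2)*(0) = 16 - (0) = 16.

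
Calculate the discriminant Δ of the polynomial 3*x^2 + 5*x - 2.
Δ = 49

For a quadratic a x^2 + b x + c the discriminant is Δ = b^2 - 4ac = (5)^2 - 4*(3)*(-2) = 25 - (-24) = 49.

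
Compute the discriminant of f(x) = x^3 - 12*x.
Δ = 6912

For a depressed cubic x^3 + p x + q the discriminant is Δ = -4 p^3 - 27 q^2 = -4*(-12)^3 - 27*(0)^2 = 6912 - 0 = 6912.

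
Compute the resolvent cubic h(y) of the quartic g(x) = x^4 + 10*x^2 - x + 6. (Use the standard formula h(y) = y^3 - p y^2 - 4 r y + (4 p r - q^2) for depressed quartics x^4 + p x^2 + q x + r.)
h(y) = y^3 - 10*y^2 - 24*y + 239

Identify coefficients: p = 10, q = -1, r = 6.
Plug into h(y) = y^3 - p y^2 - 4 r y + (4 p r - q^2):
  h(y) = y^3 - (10) y^2 - 4*(6) y + (4*(10)*(6) - (-1)^2)
       = y^3 + (-10) y^2 + (-24) y + (239).
Simplifying: h(y) = y^3 - 10*y^2 - 24*y + 239.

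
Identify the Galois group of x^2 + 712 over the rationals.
Gal(K/Q) = Z/2Z (cyclic of order 2)

x^2 + 712 is irreducible over Q since -712 is not a rational square. The splitting field Q(sqrt(-712)) has degree 2 over Q, and its unique nontrivial automorphism is sqrt(-712) ↦ -sqrt(-712). Hence Gal(Q(sqrt(-712))/Q) = Z/2Z.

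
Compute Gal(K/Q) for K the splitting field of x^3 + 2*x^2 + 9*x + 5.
Gal(K/Q) = S_3 (symmetric group of order 6)

Compute the discriminant of x^3 + (2)*x^2 + (9)*x + (5): Δ = -1807. Since Δ is not a rational square, the Galois group is not contained in A_3; it must be the full S_3 (irreducibility of the cubic rules out anything smaller).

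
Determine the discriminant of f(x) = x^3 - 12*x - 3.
Δ = 6669

For a depressed cubic x^3 + p x + q the discriminant is Δ = -4 p^3 - 27 q^2 = -4*(-12)^3 - 27*(-3)^2 = 6912 - 243 = 6669.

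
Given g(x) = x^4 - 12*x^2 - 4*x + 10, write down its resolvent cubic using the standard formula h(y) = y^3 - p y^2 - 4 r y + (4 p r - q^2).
h(y) = y^3 + 12*y^2 - 40*y - 496

Identify coefficients: p = -12, q = -4, r = 10.
Plug into h(y) = y^3 - p y^2 - 4 r y + (4 p r - q^2):
  h(y) = y^3 - (-12) y^2 - 4*(10) y + (4*(-12)*(10) - (-4)^2)
       = y^3 + (12) y^2 + (-40) y + (-496).
Simplifying: h(y) = y^3 + 12*y^2 - 40*y - 496.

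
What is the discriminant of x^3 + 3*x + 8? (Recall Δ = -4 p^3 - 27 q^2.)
Δ = -1836

For a depressed cubic x^3 + p x + q the discriminant is Δ = -4 p^3 - 27 q^2 = -4*(3)^3 - 27*(8)^2 = -108 - 1728 = -1836.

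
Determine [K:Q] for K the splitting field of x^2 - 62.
[K:Q] = 2

The polynomial x^2 - 62 is irreducible over Q since 62 is not a perfect square. Its splitting field is Q(sqrt(62)), which has degree 2 over Q.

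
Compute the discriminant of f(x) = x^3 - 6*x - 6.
Δ = -108

For a depressed cubic x^3 + p x + q the discriminant is Δ = -4 p^3 - 27 q^2 = -4*(-6)^3 - 27*(-6)^2 = 864 - 972 = -108.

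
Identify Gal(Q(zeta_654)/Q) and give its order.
|Gal(Q(zeta_654)/Q)| = phi(654) = 216; group ≅ (Z/654Z)^* ≅ Z/2Z × Z/108Z

The n-th cyclotomic polynomial Φ_654(x) is the minimal polynomial of zeta_654 over Q and has degree phi(654) = 216. So Q(zeta_654) is a degree-216 Galois extension with Galois group (Z/654Z)^*. By CRT, (Z/654Z)^* ≅ (Z/2Z)^* × (Z/3Z)^* × (Z/109Z)^*. Each prime-power unit group is (Z/2Z)^* ≅ trivial group (order 1); (Z/3Z)^* ≅ Z/2Z; (Z/109Z)^* ≅ Z/108Z. Hence Gal(Q(zeta_654)/Q) ≅ Z/2Z × Z/108Z.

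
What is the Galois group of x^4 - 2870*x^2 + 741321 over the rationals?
Gal(K/Q) = Z/2Z (cyclic of order 2)

f factors as (x^2 - 2583)(x^2 - 287), so the splitting field is K = Q(sqrt(2583), sqrt(287)). The squarefree part of 2583 is 287 and the squarefree part of 287 is also 287, so sqrt(2583) and sqrt(287) are both rational multiples of sqrt(287). Hence Q(sqrt(2583)) = Q(sqrt(287)) = Q(sqrt(287)), and the splitting field collapses to a single degree-2 extension with Galois group Z/2Z.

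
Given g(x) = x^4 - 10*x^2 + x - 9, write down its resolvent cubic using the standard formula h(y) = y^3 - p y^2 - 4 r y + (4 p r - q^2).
h(y) = y^3 + 10*y^2 + 36*y + 359

Identify coefficients: p = -10, q = 1, r = -9.
Plug into h(y) = y^3 - p y^2 - 4 r y + (4 p r - q^2):
  h(y) = y^3 - (-10) y^2 - 4*(-9) y + (4*(-10)*(-9) - (1)^2)
       = y^3 + (10) y^2 + (36) y + (359).
Simplifying: h(y) = y^3 + 10*y^2 + 36*y + 359.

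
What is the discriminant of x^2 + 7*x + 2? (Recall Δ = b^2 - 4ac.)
Δ = 41

For a quadratic a x^2 + b x + c the discriminant is Δ = b^2 - 4ac = (7)^2 - 4*(1)*(2) = 49 - (8) = 41.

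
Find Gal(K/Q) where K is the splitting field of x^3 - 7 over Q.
Gal(K/Q) = S_3 (symmetric group of order 6)

Compute the discriminant of x^3 + (0)*x^2 + (0)*x + (-7): Δ = -1323. Since Δ is not a rational square, the Galois group is not contained in A_3; it must be the full S_3 (irreducibility of the cubic rules out anything smaller).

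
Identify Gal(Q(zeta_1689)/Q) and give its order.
|Gal(Q(zeta_1689)/Q)| = phi(1689) = 1124; group ≅ (Z/1689Z)^* ≅ Z/2Z × Z/562Z

The n-th cyclotomic polynomial Φ_1689(x) is the minimal polynomial of zeta_1689 over Q and has degree phi(1689) = 1124. So Q(zeta_1689) is a degree-1124 Galois extension with Galois group (Z/1689Z)^*. By CRT, (Z/1689Z)^* ≅ (Z/3Z)^* × (Z/563Z)^*. Each prime-power unit group is (Z/3Z)^* ≅ Z/2Z; (Z/563Z)^* ≅ Z/562Z. Hence Gal(Q(zeta_1689)/Q) ≅ Z/2Z × Z/562Z.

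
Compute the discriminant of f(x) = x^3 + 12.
Δ = -3888

For a depressed cubic x^3 + p x + q the discriminant is Δ = -4 p^3 - 27 q^2 = -4*(0)^3 - 27*(12)^2 = 0 - 3888 = -3888.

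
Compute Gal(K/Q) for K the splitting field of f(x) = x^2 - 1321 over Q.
Gal(K/Q) = Z/2Z (cyclic of order 2)

x^2 - 1321 is irreducible over Q since 1321 is not a rational square. The splitting field Q(sqrt(1321)) has degree 2 over Q, and its unique nontrivial automorphism is sqrt(1321) ↦ -sqrt(1321). Hence Gal(Q(sqrt(1321))/Q) = Z/2Z.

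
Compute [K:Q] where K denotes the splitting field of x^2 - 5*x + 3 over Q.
[K:Q] = 2

The discriminant of x^2 + (-5)*x + (3) is b^2 - 4c = 25 - (12) = 13. Since 13 is not a perfect square in Q, the polynomial is irreducible over Q. Its two roots generate a degree-2 extension, so [K:Q] = 2.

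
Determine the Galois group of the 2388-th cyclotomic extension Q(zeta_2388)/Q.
|Gal(Q(zeta_2388)/Q)| = phi(2388) = 792; group ≅ (Z/2388Z)^* ≅ Z/2Z × Z/2Z × Z/198Z

The n-th cyclotomic polynomial Φ_2388(x) is the minimal polynomial of zeta_2388 over Q and has degree phi(2388) = 792. So Q(zeta_2388) is a degree-792 Galois extension with Galois group (Z/2388Z)^*. By CRT, (Z/2388Z)^* ≅ (Z/4Z)^* × (Z/3Z)^* × (Z/199Z)^*. Each prime-power unit group is (Z/4Z)^* ≅ Z/2Z; (Z/3Z)^* ≅ Z/2Z; (Z/199Z)^* ≅ Z/198Z. Hence Gal(Q(zeta_2388)/Q) ≅ Z/2Z × Z/2Z × Z/198Z.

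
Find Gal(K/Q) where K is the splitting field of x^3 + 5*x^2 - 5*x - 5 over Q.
Gal(K/Q) = S_3 (symmetric group of order 6)

Compute the discriminant of x^3 + (5)*x^2 + (-5)*x + (-5): Δ = 5200. Since Δ is not a rational square, the Galois group is not contained in A_3; it must be the full S_3 (irreducibility of the cubic rules out anything smaller).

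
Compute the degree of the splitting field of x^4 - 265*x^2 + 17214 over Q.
[K:Q] = 4

f factors as (x^2 - 114)(x^2 - 151); the splitting field is K = Q(sqrt(114), sqrt(151)). Since 114, 151, and 17214 are all non-squares in Q, the three subfields Q(sqrt(114)), Q(sqrt(151)), Q(sqrt(17214)) are distinct degree-2 extensions, so [K:Q] = 4 (Klein four Galois group).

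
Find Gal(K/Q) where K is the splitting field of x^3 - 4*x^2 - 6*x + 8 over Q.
Gal(K/Q) = S_3 (symmetric group of order 6)

Compute the discriminant of x^3 + (-4)*x^2 + (-6)*x + (8): Δ = 5216. Since Δ is not a rational square, the Galois group is not contained in A_3; it must be the full S_3 (irreducibility of the cubic rules out anything smaller).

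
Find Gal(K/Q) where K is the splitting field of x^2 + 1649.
Gal(K/Q) = Z/2Z (cyclic of order 2)

x^2 + 1649 is irreducible over Q since -1649 is not a rational square. The splitting field Q(sqrt(-1649)) has degree 2 over Q, and its unique nontrivial automorphism is sqrt(-1649) ↦ -sqrt(-1649). Hence Gal(Q(sqrt(-1649))/Q) = Z/2Z.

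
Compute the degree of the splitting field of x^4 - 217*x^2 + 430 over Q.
[K:Q] = 4

f factors as (x^2 - 2)(x^2 - 215); the splitting field is K = Q(sqrt(2), sqrt(215)). Since 2, 215, and 430 are all non-squares in Q, the three subfields Q(sqrt(2)), Q(sqrt(215)), Q(sqrt(430)) are distinct degree-2 extensions, so [K:Q] = 4 (Klein four Galois group).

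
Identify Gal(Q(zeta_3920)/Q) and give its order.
|Gal(Q(zeta_3920)/Q)| = phi(3920) = 1344; group ≅ (Z/3920Z)^* ≅ Z/2Z × Z/4Z × Z/4Z × Z/42Z

The n-th cyclotomic polynomial Φ_3920(x) is the minimal polynomial of zeta_3920 over Q and has degree phi(3920) = 1344. So Q(zeta_3920) is a degree-1344 Galois extension with Galois group (Z/3920Z)^*. By CRT, (Z/3920Z)^* ≅ (Z/16Z)^* × (Z/5Z)^* × (Z/49Z)^*. Each prime-power unit group is (Z/16Z)^* ≅ Z/2Z × Z/4Z; (Z/5Z)^* ≅ Z/4Z; (Z/49Z)^* ≅ Z/42Z. Hence Gal(Q(zeta_3920)/Q) ≅ Z/2Z × Z/4Z × Z/4Z × Z/42Z.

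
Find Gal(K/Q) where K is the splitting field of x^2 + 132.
Gal(K/Q) = Z/2Z (cyclic of order 2)

x^2 + 132 is irreducible over Q since -132 is not a rational square. The splitting field Q(sqrt(-132)) has degree 2 over Q, and its unique nontrivial automorphism is sqrt(-132) ↦ -sqrt(-132). Hence Gal(Q(sqrt(-132))/Q) = Z/2Z.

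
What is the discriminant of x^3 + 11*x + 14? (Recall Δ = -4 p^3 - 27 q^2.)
Δ = -10616

For a depressed cubic x^3 + p x + q the discriminant is Δ = -4 p^3 - 27 q^2 = -4*(11)^3 - 27*(14)^2 = -5324 - 5292 = -10616.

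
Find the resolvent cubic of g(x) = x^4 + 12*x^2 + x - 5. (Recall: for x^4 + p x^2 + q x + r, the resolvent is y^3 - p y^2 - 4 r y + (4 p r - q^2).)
h(y) = y^3 - 12*y^2 + 20*y - 241

Identify coefficients: p = 12, q = 1, r = -5.
Plug into h(y) = y^3 - p y^2 - 4 r y + (4 p r - q^2):
  h(y) = y^3 - (12) y^2 - 4*(-5) y + (4*(12)*(-5) - (1)^2)
       = y^3 + (-12) y^2 + (20) y + (-241).
Simplifying: h(y) = y^3 - 12*y^2 + 20*y - 241.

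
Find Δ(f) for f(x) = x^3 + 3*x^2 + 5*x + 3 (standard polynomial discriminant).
Δ = -32

For x^3 + a x^2 + b x + c the discriminant is Δ = 18 a b c - 4 a^3 c + a^2 b^2 - 4 b^3 - 27 c^2.
Plug a = 3, b = 5, c = 3:
  18*(3)*(5)*(3) - 4*(3)^3*(3) + (3)^2*(5)^2 - 4*(5)^3 - 27*(3)^2
  = 810 + (-324) + 225 + (-500) + (-243)
  = -32.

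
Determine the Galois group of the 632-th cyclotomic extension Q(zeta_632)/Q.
|Gal(Q(zeta_632)/Q)| = phi(632) = 312; group ≅ (Z/632Z)^* ≅ Z/2Z × Z/2Z × Z/78Z

The n-th cyclotomic polynomial Φ_632(x) is the minimal polynomial of zeta_632 over Q and has degree phi(632) = 312. So Q(zeta_632) is a degree-312 Galois extension with Galois group (Z/632Z)^*. By CRT, (Z/632Z)^* ≅ (Z/8Z)^* × (Z/79Z)^*. Each prime-power unit group is (Z/8Z)^* ≅ Z/2Z × Z/2Z; (Z/79Z)^* ≅ Z/78Z. Hence Gal(Q(zeta_632)/Q) ≅ Z/2Z × Z/2Z × Z/78Z.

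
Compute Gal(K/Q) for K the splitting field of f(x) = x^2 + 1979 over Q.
Gal(K/Q) = Z/2Z (cyclic of order 2)

x^2 + 1979 is irreducible over Q since -1979 is not a rational square. The splitting field Q(sqrt(-1979)) has degree 2 over Q, and its unique nontrivial automorphism is sqrt(-1979) ↦ -sqrt(-1979). Hence Gal(Q(sqrt(-1979))/Q) = Z/2Z.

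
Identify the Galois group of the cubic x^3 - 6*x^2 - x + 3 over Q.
Gal(K/Q) = S_3 (symmetric group of order 6)

Compute the discriminant of x^3 + (-6)*x^2 + (-1)*x + (3): Δ = 2713. Since Δ is not a rational square, the Galois group is not contained in A_3; it must be the full S_3 (irreducibility of the cubic rules out anything smaller).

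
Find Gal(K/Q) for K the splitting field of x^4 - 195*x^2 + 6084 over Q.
Gal(K/Q) = Z/2Z (cyclic of order 2)

f factors as (x^2 - 39)(x^2 - 156), so the splitting field is K = Q(sqrt(39), sqrt(156)). The squarefree part of 39 is 39 and the squarefree part of 156 is also 39, so sqrt(39) and sqrt(156) are both rational multiples of sqrt(39). Hence Q(sqrt(39)) = Q(sqrt(156)) = Q(sqrt(39)), and the splitting field collapses to a single degree-2 extension with Galois group Z/2Z.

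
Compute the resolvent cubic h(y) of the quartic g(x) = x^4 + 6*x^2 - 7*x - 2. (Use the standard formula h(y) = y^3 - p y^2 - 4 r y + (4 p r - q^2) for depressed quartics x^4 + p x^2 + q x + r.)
h(y) = y^3 - 6*y^2 + 8*y - 97

Identify coefficients: p = 6, q = -7, r = -2.
Plug into h(y) = y^3 - p y^2 - 4 r y + (4 p r - q^2):
  h(y) = y^3 - (6) y^2 - 4*(-2) y + (4*(6)*(-2) - (-7)^2)
       = y^3 + (-6) y^2 + (8) y + (-97).
Simplifying: h(y) = y^3 - 6*y^2 + 8*y - 97.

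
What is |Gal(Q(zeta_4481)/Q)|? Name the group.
|Gal(Q(zeta_4481)/Q)| = phi(4481) = 4480; group ≅ (Z/4481Z)^* ≅ Z/4480Z

The n-th cyclotomic polynomial Φ_4481(x) is the minimal polynomial of zeta_4481 over Q and has degree phi(4481) = 4480. So Q(zeta_4481) is a degree-4480 Galois extension with Galois group (Z/4481Z)^*. (Z/4481Z)^* is cyclic since 4481 is an odd prime power (or 4). Hence Gal(Q(zeta_4481)/Q) ≅ Z/4480Z.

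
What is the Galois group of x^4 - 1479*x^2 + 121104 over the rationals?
Gal(K/Q) = Z/2Z (cyclic of order 2)

f factors as (x^2 - 1392)(x^2 - 87), so the splitting field is K = Q(sqrt(1392), sqrt(87)). The squarefree part of 1392 is 87 and the squarefree part of 87 is also 87, so sqrt(1392) and sqrt(87) are both rational multiples of sqrt(87). Hence Q(sqrt(1392)) = Q(sqrt(87)) = Q(sqrt(87)), and the splitting field collapses to a single degree-2 extension with Galois group Z/2Z.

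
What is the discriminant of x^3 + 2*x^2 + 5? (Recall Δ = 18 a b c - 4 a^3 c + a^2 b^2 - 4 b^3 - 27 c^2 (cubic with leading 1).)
Δ = -835

For x^3 + a x^2 + b x + c the discriminant is Δ = 18 a b c - 4 a^3 c + a^2 b^2 - 4 b^3 - 27 c^2.
Plug a = 2, b = 0, c = 5:
  18*(2)*(0)*(5) - 4*(2)^3*(5) + (2)^2*(0)^2 - 4*(0)^3 - 27*(5)^2
  = 0 + (-160) + 0 + (0) + (-675)
  = -835.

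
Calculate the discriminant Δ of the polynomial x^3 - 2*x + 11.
Δ = -3235

For a depressed cubic x^3 + p x + q the discriminant is Δ = -4 p^3 - 27 q^2 = -4*(-2)^3 - 27*(11)^2 = 32 - 3267 = -3235.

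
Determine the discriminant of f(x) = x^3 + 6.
Δ = -972

For a depressed cubic x^3 + p x + q the discriminant is Δ = -4 p^3 - 27 q^2 = -4*(0)^3 - 27*(6)^2 = 0 - 972 = -972.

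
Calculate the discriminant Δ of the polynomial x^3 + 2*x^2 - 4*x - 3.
Δ = 605

For x^3 + a x^2 + b x + c the discriminant is Δ = 18 a b c - 4 a^3 c + a^2 b^2 - 4 b^3 - 27 c^2.
Plug a = 2, b = -4, c = -3:
  18*(2)*(-4)*(-3) - 4*(2)^3*(-3) + (2)^2*(-4)^2 - 4*(-4)^3 - 27*(-3)^2
  = 432 + (96) + 64 + (256) + (-243)
  = 605.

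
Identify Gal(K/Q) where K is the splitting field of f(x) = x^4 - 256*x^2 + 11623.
Gal(K/Q) = V_4 (Klein four-group, Z/2Z × Z/2Z)

f factors as (x^2 - 59)(x^2 - 197), so the splitting field is K = Q(sqrt(59), sqrt(197)). The elements 59, 197, 11623 are all non-squares in Q, so sqrt(59) and sqrt(197) generate independent quadratic extensions. Thus [K:Q] = 4 and Gal(K/Q) is generated by the two order-2 automorphisms sqrt(59) ↦ -sqrt(59) and sqrt(197) ↦ -sqrt(197), giving V_4.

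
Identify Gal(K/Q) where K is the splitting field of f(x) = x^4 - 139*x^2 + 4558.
Gal(K/Q) = V_4 (Klein four-group, Z/2Z × Z/2Z)

f factors as (x^2 - 86)(x^2 - 53), so the splitting field is K = Q(sqrt(86), sqrt(53)). The elements 86, 53, 4558 are all non-squares in Q, so sqrt(86) and sqrt(53) generate independent quadratic extensions. Thus [K:Q] = 4 and Gal(K/Q) is generated by the two order-2 automorphisms sqrt(86) ↦ -sqrt(86) and sqrt(53) ↦ -sqrt(53), giving V_4.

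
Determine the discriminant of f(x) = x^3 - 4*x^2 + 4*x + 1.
Δ = -59

For x^3 + a x^2 + b x + c the discriminant is Δ = 18 a b c - 4 a^3 c + a^2 b^2 - 4 b^3 - 27 c^2.
Plug a = -4, b = 4, c = 1:
  18*(-4)*(4)*(1) - 4*(-4)^3*(1) + (-4)^2*(4)^2 - 4*(4)^3 - 27*(1)^2
  = -288 + (256) + 256 + (-256) + (-27)
  = -59.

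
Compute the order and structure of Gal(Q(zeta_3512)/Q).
|Gal(Q(zeta_3512)/Q)| = phi(3512) = 1752; group ≅ (Z/3512Z)^* ≅ Z/2Z × Z/2Z × Z/438Z

The n-th cyclotomic polynomial Φ_3512(x) is the minimal polynomial of zeta_3512 over Q and has degree phi(3512) = 1752. So Q(zeta_3512) is a degree-1752 Galois extension with Galois group (Z/3512Z)^*. By CRT, (Z/3512Z)^* ≅ (Z/8Z)^* × (Z/439Z)^*. Each prime-power unit group is (Z/8Z)^* ≅ Z/2Z × Z/2Z; (Z/439Z)^* ≅ Z/438Z. Hence Gal(Q(zeta_3512)/Q) ≅ Z/2Z × Z/2Z × Z/438Z.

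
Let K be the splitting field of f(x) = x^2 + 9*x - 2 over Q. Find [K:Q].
[K:Q] = 2

The discriminant of x^2 + (9)*x + (-2) is b^2 - 4c = 81 - (-8) = 89. Since 89 is not a perfect square in Q, the polynomial is irreducible over Q. Its two roots generate a degree-2 extension, so [K:Q] = 2.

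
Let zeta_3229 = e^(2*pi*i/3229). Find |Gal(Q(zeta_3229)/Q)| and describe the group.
|Gal(Q(zeta_3229)/Q)| = phi(3229) = 3228; group ≅ (Z/3229Z)^* ≅ Z/3228Z

The n-th cyclotomic polynomial Φ_3229(x) is the minimal polynomial of zeta_3229 over Q and has degree phi(3229) = 3228. So Q(zeta_3229) is a degree-3228 Galois extension with Galois group (Z/3229Z)^*. (Z/3229Z)^* is cyclic since 3229 is an odd prime power (or 4). Hence Gal(Q(zeta_3229)/Q) ≅ Z/3228Z.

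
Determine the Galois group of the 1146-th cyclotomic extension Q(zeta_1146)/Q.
|Gal(Q(zeta_1146)/Q)| = phi(1146) = 380; group ≅ (Z/1146Z)^* ≅ Z/2Z × Z/190Z

The n-th cyclotomic polynomial Φ_1146(x) is the minimal polynomial of zeta_1146 over Q and has degree phi(1146) = 380. So Q(zeta_1146) is a degree-380 Galois extension with Galois group (Z/1146Z)^*. By CRT, (Z/1146Z)^* ≅ (Z/2Z)^* × (Z/3Z)^* × (Z/191Z)^*. Each prime-power unit group is (Z/2Z)^* ≅ trivial group (order 1); (Z/3Z)^* ≅ Z/2Z; (Z/191Z)^* ≅ Z/190Z. Hence Gal(Q(zeta_1146)/Q) ≅ Z/2Z × Z/190Z.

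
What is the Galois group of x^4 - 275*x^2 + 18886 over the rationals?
Gal(K/Q) = V_4 (Klein four-group, Z/2Z × Z/2Z)

f factors as (x^2 - 142)(x^2 - 133), so the splitting field is K = Q(sqrt(142), sqrt(133)). The elements 142, 133, 18886 are all non-squares in Q, so sqrt(142) and sqrt(133) generate independent quadratic extensions. Thus [K:Q] = 4 and Gal(K/Q) is generated by the two order-2 automorphisms sqrt(142) ↦ -sqrt(142) and sqrt(133) ↦ -sqrt(133), giving V_4.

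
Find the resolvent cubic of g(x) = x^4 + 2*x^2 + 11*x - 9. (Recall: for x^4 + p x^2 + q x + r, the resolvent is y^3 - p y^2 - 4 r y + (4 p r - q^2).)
h(y) = y^3 - 2*y^2 + 36*y - 193

Identify coefficients: p = 2, q = 11, r = -9.
Plug into h(y) = y^3 - p y^2 - 4 r y + (4 p r - q^2):
  h(y) = y^3 - (2) y^2 - 4*(-9) y + (4*(2)*(-9) - (11)^2)
       = y^3 + (-2) y^2 + (36) y + (-193).
Simplifying: h(y) = y^3 - 2*y^2 + 36*y - 193.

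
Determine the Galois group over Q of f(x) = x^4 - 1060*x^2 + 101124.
Gal(K/Q) = Z/2Z (cyclic of order 2)

f factors as (x^2 - 954)(x^2 - 106), so the splitting field is K = Q(sqrt(954), sqrt(106)). The squarefree part of 954 is 106 and the squarefree part of 106 is also 106, so sqrt(954) and sqrt(106) are both rational multiples of sqrt(106). Hence Q(sqrt(954)) = Q(sqrt(106)) = Q(sqrt(106)), and the splitting field collapses to a single degree-2 extension with Galois group Z/2Z.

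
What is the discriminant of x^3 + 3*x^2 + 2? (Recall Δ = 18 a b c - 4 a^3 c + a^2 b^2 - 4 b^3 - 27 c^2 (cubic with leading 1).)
Δ = -324

For x^3 + a x^2 + b x + c the discriminant is Δ = 18 a b c - 4 a^3 c + a^2 b^2 - 4 b^3 - 27 c^2.
Plug a = 3, b = 0, c = 2:
  18*(3)*(0)*(2) - 4*(3)^3*(2) + (3)^2*(0)^2 - 4*(0)^3 - 27*(2)^2
  = 0 + (-216) + 0 + (0) + (-108)
  = -324.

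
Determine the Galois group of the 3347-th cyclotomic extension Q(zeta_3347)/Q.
|Gal(Q(zeta_3347)/Q)| = phi(3347) = 3346; group ≅ (Z/3347Z)^* ≅ Z/3346Z

The n-th cyclotomic polynomial Φ_3347(x) is the minimal polynomial of zeta_3347 over Q and has degree phi(3347) = 3346. So Q(zeta_3347) is a degree-3346 Galois extension with Galois group (Z/3347Z)^*. (Z/3347Z)^* is cyclic since 3347 is an odd prime power (or 4). Hence Gal(Q(zeta_3347)/Q) ≅ Z/3346Z.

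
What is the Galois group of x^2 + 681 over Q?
Gal(K/Q) = Z/2Z (cyclic of order 2)

x^2 + 681 is irreducible over Q since -681 is not a rational square. The splitting field Q(sqrt(-681)) has degree 2 over Q, and its unique nontrivial automorphism is sqrt(-681) ↦ -sqrt(-681). Hence Gal(Q(sqrt(-681))/Q) = Z/2Z.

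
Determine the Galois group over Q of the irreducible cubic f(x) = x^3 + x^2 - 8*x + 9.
Gal(K/Q) = S_3 (symmetric group of order 6)

Compute the discriminant of x^3 + (1)*x^2 + (-8)*x + (9): Δ = -1407. Since Δ is not a rational square, the Galois group is not contained in A_3; it must be the full S_3 (irreducibility of the cubic rules out anything smaller).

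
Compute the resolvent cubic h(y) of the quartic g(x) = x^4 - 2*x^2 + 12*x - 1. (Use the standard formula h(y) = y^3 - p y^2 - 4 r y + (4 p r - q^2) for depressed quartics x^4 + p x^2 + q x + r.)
h(y) = y^3 + 2*y^2 + 4*y - 136

Identify coefficients: p = -2, q = 12, r = -1.
Plug into h(y) = y^3 - p y^2 - 4 r y + (4 p r - q^2):
  h(y) = y^3 - (-2) y^2 - 4*(-1) y + (4*(-2)*(-1) - (12)^2)
       = y^3 + (2) y^2 + (4) y + (-136).
Simplifying: h(y) = y^3 + 2*y^2 + 4*y - 136.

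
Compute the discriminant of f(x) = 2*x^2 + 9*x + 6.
Δ = 33

For a quadratic a x^2 + b x + c the discriminant is Δ = b^2 - 4ac = (9)^2 - 4*(2)*(6) = 81 - (48) = 33.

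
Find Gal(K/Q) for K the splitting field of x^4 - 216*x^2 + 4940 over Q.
Gal(K/Q) = V_4 (Klein four-group, Z/2Z × Z/2Z)

f factors as (x^2 - 190)(x^2 - 26), so the splitting field is K = Q(sqrt(190), sqrt(26)). The elements 190, 26, 4940 are all non-squares in Q, so sqrt(190) and sqrt(26) generate independent quadratic extensions. Thus [K:Q] = 4 and Gal(K/Q) is generated by the two order-2 automorphisms sqrt(190) ↦ -sqrt(190) and sqrt(26) ↦ -sqrt(26), giving V_4.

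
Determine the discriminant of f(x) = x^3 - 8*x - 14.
Δ = -3244

For a depressed cubic x^3 + p x + q the discriminant is Δ = -4 p^3 - 27 q^2 = -4*(-8)^3 - 27*(-14)^2 = 2048 - 5292 = -3244.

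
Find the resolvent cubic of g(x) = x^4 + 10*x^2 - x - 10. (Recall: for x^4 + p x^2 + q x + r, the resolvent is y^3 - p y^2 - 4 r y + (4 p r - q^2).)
h(y) = y^3 - 10*y^2 + 40*y - 401

Identify coefficients: p = 10, q = -1, r = -10.
Plug into h(y) = y^3 - p y^2 - 4 r y + (4 p r - q^2):
  h(y) = y^3 - (10) y^2 - 4*(-10) y + (4*(10)*(-10) - (-1)^2)
       = y^3 + (-10) y^2 + (40) y + (-401).
Simplifying: h(y) = y^3 - 10*y^2 + 40*y - 401.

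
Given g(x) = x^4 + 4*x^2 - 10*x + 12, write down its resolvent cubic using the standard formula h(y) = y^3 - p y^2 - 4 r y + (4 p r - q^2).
h(y) = y^3 - 4*y^2 - 48*y + 92

Identify coefficients: p = 4, q = -10, r = 12.
Plug into h(y) = y^3 - p y^2 - 4 r y + (4 p r - q^2):
  h(y) = y^3 - (4) y^2 - 4*(12) y + (4*(4)*(12) - (-10)^2)
       = y^3 + (-4) y^2 + (-48) y + (92).
Simplifying: h(y) = y^3 - 4*y^2 - 48*y + 92.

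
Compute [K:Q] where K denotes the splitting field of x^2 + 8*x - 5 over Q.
[K:Q] = 2

The discriminant of x^2 + (8)*x + (-5) is b^2 - 4c = 64 - (-20) = 84. Since 84 is not a perfect square in Q, the polynomial is irreducible over Q. Its two roots generate a degree-2 extension, so [K:Q] = 2.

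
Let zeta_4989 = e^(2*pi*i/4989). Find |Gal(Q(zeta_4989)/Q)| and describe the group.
|Gal(Q(zeta_4989)/Q)| = phi(4989) = 3324; group ≅ (Z/4989Z)^* ≅ Z/2Z × Z/1662Z

The n-th cyclotomic polynomial Φ_4989(x) is the minimal polynomial of zeta_4989 over Q and has degree phi(4989) = 3324. So Q(zeta_4989) is a degree-3324 Galois extension with Galois group (Z/4989Z)^*. By CRT, (Z/4989Z)^* ≅ (Z/3Z)^* × (Z/1663Z)^*. Each prime-power unit group is (Z/3Z)^* ≅ Z/2Z; (Z/1663Z)^* ≅ Z/1662Z. Hence Gal(Q(zeta_4989)/Q) ≅ Z/2Z × Z/1662Z.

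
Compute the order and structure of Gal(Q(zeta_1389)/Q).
|Gal(Q(zeta_1389)/Q)| = phi(1389) = 924; group ≅ (Z/1389Z)^* ≅ Z/2Z × Z/462Z

The n-th cyclotomic polynomial Φ_1389(x) is the minimal polynomial of zeta_1389 over Q and has degree phi(1389) = 924. So Q(zeta_1389) is a degree-924 Galois extension with Galois group (Z/1389Z)^*. By CRT, (Z/1389Z)^* ≅ (Z/3Z)^* × (Z/463Z)^*. Each prime-power unit group is (Z/3Z)^* ≅ Z/2Z; (Z/463Z)^* ≅ Z/462Z. Hence Gal(Q(zeta_1389)/Q) ≅ Z/2Z × Z/462Z.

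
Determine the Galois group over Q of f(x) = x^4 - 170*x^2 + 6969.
Gal(K/Q) = V_4 (Klein four-group, Z/2Z × Z/2Z)

f factors as (x^2 - 101)(x^2 - 69), so the splitting field is K = Q(sqrt(101), sqrt(69)). The elements 101, 69, 6969 are all non-squares in Q, so sqrt(101) and sqrt(69) generate independent quadratic extensions. Thus [K:Q] = 4 and Gal(K/Q) is generated by the two order-2 automorphisms sqrt(101) ↦ -sqrt(101) and sqrt(69) ↦ -sqrt(69), giving V_4.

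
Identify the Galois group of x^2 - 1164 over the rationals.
Gal(K/Q) = Z/2Z (cyclic of order 2)

x^2 - 1164 is irreducible over Q since 1164 is not a rational square. The splitting field Q(sqrt(1164)) has degree 2 over Q, and its unique nontrivial automorphism is sqrt(1164) ↦ -sqrt(1164). Hence Gal(Q(sqrt(1164))/Q) = Z/2Z.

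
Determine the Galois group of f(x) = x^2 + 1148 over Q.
Gal(K/Q) = Z/2Z (cyclic of order 2)

x^2 + 1148 is irreducible over Q since -1148 is not a rational square. The splitting field Q(sqrt(-1148)) has degree 2 over Q, and its unique nontrivial automorphism is sqrt(-1148) ↦ -sqrt(-1148). Hence Gal(Q(sqrt(-1148))/Q) = Z/2Z.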